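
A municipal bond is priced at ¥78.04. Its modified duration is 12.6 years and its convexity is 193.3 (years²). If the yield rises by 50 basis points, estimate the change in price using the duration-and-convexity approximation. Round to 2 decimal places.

-¥4.73

Duration effect: -D_mod·Δy = -12.6 × (+0.005) = -0.063000
Convexity effect: ½·C·(Δy)² = 0.5 × 193.3 × (0.005)² = +0.00241625
ΔP/P ≈ -0.063000 + 0.00241625 = -0.06058375
ΔP ≈ 78.04 × (-0.06058375) = -4.72795585.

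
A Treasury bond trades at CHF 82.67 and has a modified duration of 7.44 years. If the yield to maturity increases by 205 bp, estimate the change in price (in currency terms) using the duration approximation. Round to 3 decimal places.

-CHF 12.609

Duration approximation: ΔP/P ≈ -D_mod · Δy = -7.44 × (+0.0205) = -0.152520.
ΔP ≈ 82.67 × (-0.152520) = -12.6088284.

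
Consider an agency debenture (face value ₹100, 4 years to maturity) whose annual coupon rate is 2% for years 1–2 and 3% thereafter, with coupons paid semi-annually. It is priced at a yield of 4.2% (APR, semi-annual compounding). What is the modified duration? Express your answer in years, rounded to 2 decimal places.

3.77 years

Periodic yield y = 0.021. First find Macaulay duration:
  t   CF        PV=CF/(1+0.021)^t    t·PV
  1         1.00         0.9794         0.9794
  2         1.00         0.9593         1.9186
  3         1.00         0.9396         2.8187
  4         1.00         0.9202         3.6809
  5         1.50         1.3520         6.7598
  6         1.50         1.3241         7.9449
  7         1.50         1.2969         9.0784
  8       101.50        85.9528       687.6225
  Σ                     93.7243       720.8032
P = 93.7243; Macaulay duration = 720.8032 / 93.7243 = 7.69067 half-year periods = 3.84534 years.
Modified duration = D_Mac / (1 + y) = 3.84534 / 1.021 = 3.76625 years.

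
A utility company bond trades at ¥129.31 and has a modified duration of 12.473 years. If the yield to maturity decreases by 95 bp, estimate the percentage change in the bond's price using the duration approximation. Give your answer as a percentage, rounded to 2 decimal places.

Duration approximation: ΔP/P ≈ -D_mod · Δy = -12.473 × (-0.0095) = +0.1184935.
As a percentage: +11.84935%.

+11.85%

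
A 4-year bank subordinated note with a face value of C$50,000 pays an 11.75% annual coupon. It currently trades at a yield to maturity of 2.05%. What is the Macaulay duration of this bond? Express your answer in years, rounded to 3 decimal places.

Periodic yield y = 0.0205. Discount each cash flow and weight by its year:
  t   CF        PV=CF/(1+0.0205)^t    t·PV
  1     5,875.00     5,756.9819     5,756.9819
  2     5,875.00     5,641.3345    11,282.6690
  3     5,875.00     5,528.0103    16,584.0309
  4    55,875.00    51,518.7717   206,075.0867
  Σ                 68,445.0984   239,698.7685
Price P = Σ PV = 68,445.0984.
Macaulay duration = Σ(t·PV) / P = 239,698.7685 / 68,445.0984 = 3.50206 years.

3.502 years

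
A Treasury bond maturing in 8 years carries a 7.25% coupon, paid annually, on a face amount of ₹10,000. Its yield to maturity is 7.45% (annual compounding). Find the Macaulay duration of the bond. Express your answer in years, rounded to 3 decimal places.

Periodic yield y = 0.0745. Discount each cash flow and weight by its year:
  t   CF        PV=CF/(1+0.0745)^t    t·PV
  1       725.00       674.7324       674.7324
  2       725.00       627.9501     1,255.9003
  3       725.00       584.4115     1,753.2345
  4       725.00       543.8916     2,175.5663
  5       725.00       506.1811     2,530.9054
  6       725.00       471.0852     2,826.5114
  7       725.00       438.4227     3,068.9592
  8    10,725.00     6,035.9543    48,287.6343
  Σ                  9,882.6290    62,573.4437
Price P = Σ PV = 9,882.6290.
Macaulay duration = Σ(t·PV) / P = 62,573.4437 / 9,882.6290 = 6.33166 years.

6.332 years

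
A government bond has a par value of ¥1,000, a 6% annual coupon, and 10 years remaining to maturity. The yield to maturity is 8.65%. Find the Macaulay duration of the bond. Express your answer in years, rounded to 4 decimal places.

Periodic yield y = 0.0865. Discount each cash flow and weight by its year:
  t   CF        PV=CF/(1+0.0865)^t    t·PV
  1        60.00        55.2232        55.2232
  2        60.00        50.8267       101.6534
  3        60.00        46.7802       140.3406
  4        60.00        43.0559       172.2235
  5        60.00        39.6280       198.1402
  6        60.00        36.4731       218.8387
  7        60.00        33.5694       234.9856
  8        60.00        30.8968       247.1743
  9        60.00        28.4370       255.9329
  10    1,060.00       462.3901     4,623.9013
  Σ                    827.2804     6,248.4137
Price P = Σ PV = 827.2804.
Macaulay duration = Σ(t·PV) / P = 6,248.4137 / 827.2804 = 7.55296 years.

7.5530 years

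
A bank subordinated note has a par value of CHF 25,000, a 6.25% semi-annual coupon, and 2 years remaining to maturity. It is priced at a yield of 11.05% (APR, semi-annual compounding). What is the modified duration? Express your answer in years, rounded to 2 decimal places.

Periodic yield y = 0.05525. First find Macaulay duration:
  t   CF        PV=CF/(1+0.05525)^t    t·PV
  1       781.25       740.3459       740.3459
  2       781.25       701.5834     1,403.1668
  3       781.25       664.8504     1,994.5513
  4    25,781.25    20,791.3422    83,165.3689
  Σ                 22,898.1219    87,303.4329
P = 22,898.1219; Macaulay duration = 87,303.4329 / 22,898.1219 = 3.81269 half-year periods = 1.90634 years.
Modified duration = D_Mac / (1 + y) = 1.90634 / 1.05525 = 1.80653 years.

1.81 years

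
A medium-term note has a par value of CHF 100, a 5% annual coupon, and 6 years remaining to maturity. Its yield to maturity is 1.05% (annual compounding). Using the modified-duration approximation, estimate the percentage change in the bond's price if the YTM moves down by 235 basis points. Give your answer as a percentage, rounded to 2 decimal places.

+12.57%

Periodic yield y = 0.0105. Modified duration first:
  t   CF        PV=CF/(1+0.0105)^t    t·PV
  1         5.00         4.9480         4.9480
  2         5.00         4.8966         9.7933
  3         5.00         4.8458        14.5373
  4         5.00         4.7954        19.1816
  5         5.00         4.7456        23.7279
  6       105.00        98.6215       591.7287
  Σ                    122.8528       663.9167
P = 122.8528; D_Mac = 5.40416 yrs; D_mod = 5.40416/(1+0.0105) = 5.34801 yrs.
ΔP/P ≈ -D_mod · Δy = -5.34801 × (-0.0235) = +0.125678 = +12.5678%.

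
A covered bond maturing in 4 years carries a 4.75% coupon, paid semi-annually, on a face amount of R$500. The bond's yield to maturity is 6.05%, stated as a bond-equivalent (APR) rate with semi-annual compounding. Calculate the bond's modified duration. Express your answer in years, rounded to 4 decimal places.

Periodic yield y = 0.03025. First find Macaulay duration:
  t   CF        PV=CF/(1+0.03025)^t    t·PV
  1       11.875        11.5263        11.5263
  2       11.875        11.1879        22.3758
  3       11.875        10.8594        32.5782
  4       11.875        10.5405        42.1622
  5       11.875        10.2311        51.1553
  6       11.875         9.9307        59.5839
  7       11.875         9.6391        67.4735
  8      511.875       403.2951     3,226.3607
  Σ                    477.2100     3,513.2159
P = 477.2100; Macaulay duration = 3,513.2159 / 477.2100 = 7.36199 half-year periods = 3.68100 years.
Modified duration = D_Mac / (1 + y) = 3.68100 / 1.03025 = 3.57291 years.

3.5729 years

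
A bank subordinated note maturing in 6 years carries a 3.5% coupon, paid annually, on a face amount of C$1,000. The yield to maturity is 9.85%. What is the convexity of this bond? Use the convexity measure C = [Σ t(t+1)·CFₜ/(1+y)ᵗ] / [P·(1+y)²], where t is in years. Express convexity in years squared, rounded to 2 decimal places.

30.33

With y = 0.0985:
  t   CF        PV=CF/(1+0.0985)^t    t·PV        t(t+1)·PV
  1        35.00        31.8616        31.8616          63.7233
  2        35.00        29.0047        58.0093         174.0280
  3        35.00        26.4039        79.2117         316.8466
  4        35.00        24.0363        96.1452         480.7262
  5        35.00        21.8810       109.4051         656.4309
  6     1,035.00       589.0335     3,534.2009      24,739.4063
  Σ                    722.2210     3,908.8339      26,431.1613
P = 722.2210.
Convexity = Σ t(t+1)·PV / [P·(1+y)²] = 26,431.1613 / (722.2210 × 1.206702) = 30.32816.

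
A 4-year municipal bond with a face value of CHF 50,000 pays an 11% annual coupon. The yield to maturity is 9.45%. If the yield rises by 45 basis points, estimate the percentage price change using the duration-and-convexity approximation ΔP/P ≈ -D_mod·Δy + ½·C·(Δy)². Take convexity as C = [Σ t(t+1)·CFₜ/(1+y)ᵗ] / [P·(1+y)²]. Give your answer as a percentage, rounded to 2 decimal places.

With y = 0.0945:
  t   CF        PV=CF/(1+0.0945)^t    t·PV        t(t+1)·PV
  1     5,500.00     5,025.1256     5,025.1256      10,050.2513
  2     5,500.00     4,591.2523     9,182.5046      27,547.5137
  3     5,500.00     4,194.8399    12,584.5197      50,338.0790
  4    55,500.00    38,674.9641   154,699.8565     773,499.2825
  Σ                 52,486.1820   181,492.0064     861,435.1264
P = 52,486.1820; D_Mac = 3.45790 yrs; D_mod = 3.15934 yrs; C = 13.70080.
Duration effect: -3.15934 × (+0.0045) = -0.014217
Convexity effect: 0.5 × 13.70080 × (0.0045)² = +0.0001387
ΔP/P ≈ -0.014217 + 0.0001387 = -0.014078 = -1.4078%.

-1.41%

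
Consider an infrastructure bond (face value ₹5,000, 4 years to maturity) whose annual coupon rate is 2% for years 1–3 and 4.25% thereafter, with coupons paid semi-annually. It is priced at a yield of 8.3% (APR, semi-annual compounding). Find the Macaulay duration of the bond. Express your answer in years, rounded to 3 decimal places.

Periodic yield y = 0.0415. Discount each cash flow and weight by its period:
  t   CF        PV=CF/(1+0.0415)^t    t·PV
  1        50.00        48.0077        48.0077
  2        50.00        46.0947        92.1895
  3        50.00        44.2580       132.7741
  4        50.00        42.4945       169.9781
  5        50.00        40.8013       204.0063
  6        50.00        39.1755       235.0529
  7       106.25        79.9308       559.5154
  8     5,106.25     3,688.3139    29,506.5115
  Σ                  4,029.0764    30,948.0355
Price P = Σ PV = 4,029.0764.
Macaulay duration = Σ(t·PV) / P = 30,948.0355 / 4,029.0764 = 7.68117 half-year periods.
In years: 7.68117 / 2 = 3.84059 years.

3.841 years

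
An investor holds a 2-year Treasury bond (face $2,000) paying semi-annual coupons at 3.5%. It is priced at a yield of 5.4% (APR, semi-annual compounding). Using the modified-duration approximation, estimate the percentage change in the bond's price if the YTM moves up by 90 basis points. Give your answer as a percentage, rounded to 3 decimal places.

-1.707%

Periodic yield y = 0.027. Modified duration first:
  t   CF        PV=CF/(1+0.027)^t    t·PV
  1        35.00        34.0798        34.0798
  2        35.00        33.1839        66.3678
  3        35.00        32.3115        96.9344
  4     2,035.00     1,829.2903     7,317.1613
  Σ                  1,928.8655     7,514.5433
P = 1,928.8655; D_Mac = 3.89584 half-year periods = 1.94792 yrs; D_mod = 1.94792/(1+0.027) = 1.89671 yrs.
ΔP/P ≈ -D_mod · Δy = -1.89671 × (+0.009) = -0.017070 = -1.7070%.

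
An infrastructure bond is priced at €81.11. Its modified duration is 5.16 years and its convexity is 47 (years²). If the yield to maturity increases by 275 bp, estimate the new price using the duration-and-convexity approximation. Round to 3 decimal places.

Duration effect: -D_mod·Δy = -5.16 × (+0.0275) = -0.141900
Convexity effect: ½·C·(Δy)² = 0.5 × 47 × (0.0275)² = +0.017771875
ΔP/P ≈ -0.141900 + 0.017771875 = -0.124128125
New price ≈ 81.11 × (1 - 0.124128125) = 71.04196778125.

€71.042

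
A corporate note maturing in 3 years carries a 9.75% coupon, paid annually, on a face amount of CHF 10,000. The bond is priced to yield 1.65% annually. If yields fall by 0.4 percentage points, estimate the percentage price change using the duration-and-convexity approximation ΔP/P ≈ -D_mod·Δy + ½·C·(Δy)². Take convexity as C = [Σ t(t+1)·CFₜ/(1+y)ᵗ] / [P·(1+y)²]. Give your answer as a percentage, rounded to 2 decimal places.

+1.10%

With y = 0.0165:
  t   CF        PV=CF/(1+0.0165)^t    t·PV        t(t+1)·PV
  1       975.00       959.1736       959.1736       1,918.3473
  2       975.00       943.6042     1,887.2083       5,661.6250
  3    10,975.00    10,449.1841    31,347.5522     125,390.2089
  Σ                 12,351.9619    34,193.9342     132,970.1812
P = 12,351.9619; D_Mac = 2.76830 yrs; D_mod = 2.72336 yrs; C = 10.41846.
Duration effect: -2.72336 × (-0.004) = +0.010893
Convexity effect: 0.5 × 10.41846 × (-0.004)² = +0.0000833
ΔP/P ≈ +0.010893 + 0.0000833 = +0.010977 = +1.0977%.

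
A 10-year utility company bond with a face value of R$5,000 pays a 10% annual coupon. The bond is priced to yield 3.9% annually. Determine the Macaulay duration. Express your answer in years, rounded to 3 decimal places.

Periodic yield y = 0.039. Discount each cash flow and weight by its year:
  t   CF        PV=CF/(1+0.039)^t    t·PV
  1       500.00       481.2320       481.2320
  2       500.00       463.1684       926.3368
  3       500.00       445.7829     1,337.3486
  4       500.00       429.0499     1,716.1996
  5       500.00       412.9451     2,064.7253
  6       500.00       397.4447     2,384.6682
  7       500.00       382.5262     2,677.6833
  8       500.00       368.1676     2,945.3412
  9       500.00       354.3481     3,189.1327
  10    5,500.00     3,751.5195    37,515.1955
  Σ                  7,486.1843    55,237.8631
Price P = Σ PV = 7,486.1843.
Macaulay duration = Σ(t·PV) / P = 55,237.8631 / 7,486.1843 = 7.37864 years.

7.379 years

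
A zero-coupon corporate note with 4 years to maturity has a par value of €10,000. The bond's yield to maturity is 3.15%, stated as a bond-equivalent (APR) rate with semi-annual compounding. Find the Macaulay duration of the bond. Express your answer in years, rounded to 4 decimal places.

A zero-coupon bond has a single cash flow at maturity, so its Macaulay duration equals its maturity: 4 years.
(Equivalently: 8 semi-annual periods ÷ 2 = 4 years.)

4.0000 years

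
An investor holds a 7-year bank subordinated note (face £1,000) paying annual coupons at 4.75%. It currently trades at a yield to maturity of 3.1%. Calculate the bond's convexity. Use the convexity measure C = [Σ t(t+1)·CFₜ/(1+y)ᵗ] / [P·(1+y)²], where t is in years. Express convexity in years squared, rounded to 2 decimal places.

44.36

With y = 0.031:
  t   CF        PV=CF/(1+0.031)^t    t·PV        t(t+1)·PV
  1        47.50        46.0718        46.0718          92.1435
  2        47.50        44.6865        89.3730         268.1190
  3        47.50        43.3429       130.0286         520.1144
  4        47.50        42.0396       168.1585         840.7927
  5        47.50        40.7756       203.8780       1,223.2678
  6        47.50        39.5496       237.2973       1,661.0814
  7     1,047.50       845.9474     5,921.6320      47,373.0560
  Σ                  1,102.4133     6,796.4392      51,978.5748
P = 1,102.4133.
Convexity = Σ t(t+1)·PV / [P·(1+y)²] = 51,978.5748 / (1,102.4133 × 1.062961) = 44.35704.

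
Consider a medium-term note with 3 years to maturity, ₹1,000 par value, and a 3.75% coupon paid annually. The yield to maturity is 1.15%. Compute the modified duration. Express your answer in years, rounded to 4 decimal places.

Periodic yield y = 0.0115. First find Macaulay duration:
  t   CF        PV=CF/(1+0.0115)^t    t·PV
  1        37.50        37.0737        37.0737
  2        37.50        36.6522        73.3043
  3     1,037.50     1,002.5140     3,007.5420
  Σ                  1,076.2398     3,117.9199
P = 1,076.2398; Macaulay duration = 3,117.9199 / 1,076.2398 = 2.89705 years.
Modified duration = D_Mac / (1 + y) = 2.89705 / 1.0115 = 2.86411 years.

2.8641 years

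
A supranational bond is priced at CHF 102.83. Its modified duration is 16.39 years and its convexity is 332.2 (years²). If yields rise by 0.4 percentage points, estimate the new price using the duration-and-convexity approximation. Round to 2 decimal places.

CHF 96.36

Duration effect: -D_mod·Δy = -16.39 × (+0.004) = -0.065560
Convexity effect: ½·C·(Δy)² = 0.5 × 332.2 × (0.004)² = +0.0026576
ΔP/P ≈ -0.065560 + 0.0026576 = -0.0629024
New price ≈ 102.83 × (1 - 0.0629024) = 96.361746208.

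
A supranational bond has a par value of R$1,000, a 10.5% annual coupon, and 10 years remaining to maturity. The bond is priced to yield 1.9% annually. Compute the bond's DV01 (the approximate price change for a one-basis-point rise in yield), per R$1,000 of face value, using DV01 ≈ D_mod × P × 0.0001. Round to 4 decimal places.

Periodic yield y = 0.019.
  t   CF        PV=CF/(1+0.019)^t    t·PV
  1       105.00       103.0422       103.0422
  2       105.00       101.1209       202.2418
  3       105.00        99.2354       297.7063
  4       105.00        97.3851       389.5404
  5       105.00        95.5693       477.8465
  6       105.00        93.7873       562.7240
  7       105.00        92.0386       644.2702
  8       105.00        90.3225       722.5798
  9       105.00        88.6383       797.7451
  10    1,105.00       915.4201     9,154.2009
  Σ                  1,776.5598    13,351.8972
P = 1,776.5598; D_Mac = 7.51559 yrs; D_mod = 7.37546 yrs.
DV01 ≈ 7.37546 × 1,776.5598 × 0.0001 = 1.310294.

R$1.3103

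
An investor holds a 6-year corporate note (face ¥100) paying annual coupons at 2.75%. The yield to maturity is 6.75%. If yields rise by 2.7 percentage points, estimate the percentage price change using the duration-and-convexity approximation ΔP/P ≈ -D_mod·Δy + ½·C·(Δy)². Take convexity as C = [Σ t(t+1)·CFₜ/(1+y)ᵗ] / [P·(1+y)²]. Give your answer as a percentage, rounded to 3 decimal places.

With y = 0.0675:
  t   CF        PV=CF/(1+0.0675)^t    t·PV        t(t+1)·PV
  1         2.75         2.5761         2.5761           5.1522
  2         2.75         2.4132         4.8264          14.4793
  3         2.75         2.2606         6.7819          27.1275
  4         2.75         2.1177         8.4707          42.3537
  5         2.75         1.9838         9.9189          59.5134
  6       102.75        69.4344       416.6062       2,916.2437
  Σ                     80.7858       449.1803       3,064.8699
P = 80.7858; D_Mac = 5.56014 yrs; D_mod = 5.20856 yrs; C = 33.29210.
Duration effect: -5.20856 × (+0.027) = -0.140631
Convexity effect: 0.5 × 33.29210 × (0.027)² = +0.0121350
ΔP/P ≈ -0.140631 + 0.0121350 = -0.128496 = -12.8496%.

-12.850%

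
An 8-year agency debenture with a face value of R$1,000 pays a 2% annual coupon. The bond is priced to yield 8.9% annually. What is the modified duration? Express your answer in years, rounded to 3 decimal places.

Periodic yield y = 0.089. First find Macaulay duration:
  t   CF        PV=CF/(1+0.089)^t    t·PV
  1        20.00        18.3655        18.3655
  2        20.00        16.8645        33.7291
  3        20.00        15.4863        46.4588
  4        20.00        14.2206        56.8825
  5        20.00        13.0584        65.2921
  6        20.00        11.9912        71.9472
  7        20.00        11.0112        77.0784
  8     1,020.00       515.6763     4,125.4100
  Σ                    616.6740     4,495.1635
P = 616.6740; Macaulay duration = 4,495.1635 / 616.6740 = 7.28937 years.
Modified duration = D_Mac / (1 + y) = 7.28937 / 1.089 = 6.69363 years.

6.694 years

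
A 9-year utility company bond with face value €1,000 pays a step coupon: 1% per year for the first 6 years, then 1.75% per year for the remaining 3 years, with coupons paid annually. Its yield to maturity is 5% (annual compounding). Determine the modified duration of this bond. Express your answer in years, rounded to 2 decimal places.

Periodic yield y = 0.05. First find Macaulay duration:
  t   CF        PV=CF/(1+0.05)^t    t·PV
  1        10.00         9.5238         9.5238
  2        10.00         9.0703        18.1406
  3        10.00         8.6384        25.9151
  4        10.00         8.2270        32.9081
  5        10.00         7.8353        39.1763
  6        10.00         7.4622        44.7729
  7        17.50        12.4369        87.0585
  8        17.50        11.8447        94.7575
  9     1,017.50       655.8896     5,903.0062
  Σ                    730.9281     6,255.2590
P = 730.9281; Macaulay duration = 6,255.2590 / 730.9281 = 8.55797 years.
Modified duration = D_Mac / (1 + y) = 8.55797 / 1.05 = 8.15045 years.

8.15 years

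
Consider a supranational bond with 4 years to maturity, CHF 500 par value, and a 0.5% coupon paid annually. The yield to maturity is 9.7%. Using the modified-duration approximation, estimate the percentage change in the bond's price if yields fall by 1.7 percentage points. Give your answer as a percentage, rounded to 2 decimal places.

+6.14%

Periodic yield y = 0.097. Modified duration first:
  t   CF        PV=CF/(1+0.097)^t    t·PV
  1         2.50         2.2789         2.2789
  2         2.50         2.0774         4.1549
  3         2.50         1.8937         5.6812
  4       502.50       346.9841     1,387.9363
  Σ                    353.2342     1,400.0514
P = 353.2342; D_Mac = 3.96352 yrs; D_mod = 3.96352/(1+0.097) = 3.61306 yrs.
ΔP/P ≈ -D_mod · Δy = -3.61306 × (-0.017) = +0.061422 = +6.1422%.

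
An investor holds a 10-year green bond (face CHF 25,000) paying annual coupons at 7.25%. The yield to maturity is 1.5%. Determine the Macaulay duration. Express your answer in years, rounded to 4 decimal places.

7.9802 years

Periodic yield y = 0.015. Discount each cash flow and weight by its year:
  t   CF        PV=CF/(1+0.015)^t    t·PV
  1     1,812.50     1,785.7143     1,785.7143
  2     1,812.50     1,759.3244     3,518.6488
  3     1,812.50     1,733.3246     5,199.9737
  4     1,812.50     1,707.7089     6,830.8357
  5     1,812.50     1,682.4718     8,412.3592
  6     1,812.50     1,657.6077     9,945.6463
  7     1,812.50     1,633.1111    11,431.7774
  8     1,812.50     1,608.9764    12,871.8113
  9     1,812.50     1,585.1984    14,266.7859
  10   26,812.50    23,103.4527   231,034.5265
  Σ                 38,256.8903   305,298.0791
Price P = Σ PV = 38,256.8903.
Macaulay duration = Σ(t·PV) / P = 305,298.0791 / 38,256.8903 = 7.98021 years.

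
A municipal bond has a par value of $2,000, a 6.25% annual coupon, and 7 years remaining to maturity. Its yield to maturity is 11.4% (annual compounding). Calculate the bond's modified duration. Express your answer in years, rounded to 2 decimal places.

Periodic yield y = 0.114. First find Macaulay duration:
  t   CF        PV=CF/(1+0.114)^t    t·PV
  1       125.00       112.2083       112.2083
  2       125.00       100.7255       201.4511
  3       125.00        90.4179       271.2537
  4       125.00        81.1651       324.6603
  5       125.00        72.8591       364.2957
  6       125.00        65.4032       392.4191
  7     2,125.00       998.0737     6,986.5157
  Σ                  1,520.8528     8,652.8039
P = 1,520.8528; Macaulay duration = 8,652.8039 / 1,520.8528 = 5.68944 years.
Modified duration = D_Mac / (1 + y) = 5.68944 / 1.114 = 5.10722 years.

5.11 years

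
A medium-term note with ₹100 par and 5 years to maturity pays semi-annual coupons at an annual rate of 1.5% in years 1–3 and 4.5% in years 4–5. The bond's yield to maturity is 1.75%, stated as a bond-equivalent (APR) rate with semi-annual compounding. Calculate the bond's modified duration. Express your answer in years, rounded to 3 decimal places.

4.761 years

Periodic yield y = 0.00875. First find Macaulay duration:
  t   CF        PV=CF/(1+0.00875)^t    t·PV
  1         0.75         0.7435         0.7435
  2         0.75         0.7370         1.4741
  3         0.75         0.7307         2.1920
  4         0.75         0.7243         2.8973
  5         0.75         0.7180         3.5902
  6         0.75         0.7118         4.2708
  7         2.25         2.1169        14.8182
  8         2.25         2.0985        16.7882
  9         2.25         2.0803        18.7229
  10      102.25        93.7190       937.1904
  Σ                    104.3801     1,002.6875
P = 104.3801; Macaulay duration = 1,002.6875 / 104.3801 = 9.60612 half-year periods = 4.80306 years.
Modified duration = D_Mac / (1 + y) = 4.80306 / 1.00875 = 4.76140 years.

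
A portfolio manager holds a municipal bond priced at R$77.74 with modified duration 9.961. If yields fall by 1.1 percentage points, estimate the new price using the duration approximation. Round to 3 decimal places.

Duration approximation: ΔP/P ≈ -D_mod · Δy = -9.961 × (-0.011) = +0.109571.
New price ≈ 77.74 × (1 + 0.109571) = 86.25804954.

R$86.258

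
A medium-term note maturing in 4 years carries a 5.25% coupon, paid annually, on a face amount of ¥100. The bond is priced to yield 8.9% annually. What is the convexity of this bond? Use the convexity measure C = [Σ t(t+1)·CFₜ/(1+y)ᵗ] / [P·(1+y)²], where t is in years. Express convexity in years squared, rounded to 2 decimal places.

15.13

With y = 0.089:
  t   CF        PV=CF/(1+0.089)^t    t·PV        t(t+1)·PV
  1         5.25         4.8209         4.8209           9.6419
  2         5.25         4.4269         8.8539          26.5616
  3         5.25         4.0651        12.1954          48.7817
  4       105.25        74.8360       299.3440       1,496.7201
  Σ                     88.1490       325.2143       1,581.7053
P = 88.1490.
Convexity = Σ t(t+1)·PV / [P·(1+y)²] = 1,581.7053 / (88.1490 × 1.185921) = 15.13047.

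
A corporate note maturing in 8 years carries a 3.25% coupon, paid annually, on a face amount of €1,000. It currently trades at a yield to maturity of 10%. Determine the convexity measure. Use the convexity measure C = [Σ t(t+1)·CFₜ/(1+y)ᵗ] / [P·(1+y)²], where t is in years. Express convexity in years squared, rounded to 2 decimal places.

With y = 0.1:
  t   CF        PV=CF/(1+0.1)^t    t·PV        t(t+1)·PV
  1        32.50        29.5455        29.5455          59.0909
  2        32.50        26.8595        53.7190         161.1570
  3        32.50        24.4177        73.2532         293.0128
  4        32.50        22.1979        88.7917         443.9587
  5        32.50        20.1799       100.8997         605.3983
  6        32.50        18.3454       110.0724         770.5069
  7        32.50        16.6776       116.7435         933.9478
  8     1,032.50       481.6689     3,853.3510      34,680.1586
  Σ                    639.8925     4,426.3760      37,947.2311
P = 639.8925.
Convexity = Σ t(t+1)·PV / [P·(1+y)²] = 37,947.2311 / (639.8925 × 1.210000) = 49.01034.

49.01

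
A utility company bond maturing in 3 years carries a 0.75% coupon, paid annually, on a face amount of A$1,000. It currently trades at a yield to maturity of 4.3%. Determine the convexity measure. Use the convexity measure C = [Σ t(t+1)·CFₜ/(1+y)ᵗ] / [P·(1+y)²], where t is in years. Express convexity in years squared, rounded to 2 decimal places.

10.92

With y = 0.043:
  t   CF        PV=CF/(1+0.043)^t    t·PV        t(t+1)·PV
  1         7.50         7.1908         7.1908          14.3816
  2         7.50         6.8943        13.7887          41.3660
  3     1,007.50       887.9574     2,663.8722      10,655.4888
  Σ                    902.0425     2,684.8517      10,711.2364
P = 902.0425.
Convexity = Σ t(t+1)·PV / [P·(1+y)²] = 10,711.2364 / (902.0425 × 1.087849) = 10.91551.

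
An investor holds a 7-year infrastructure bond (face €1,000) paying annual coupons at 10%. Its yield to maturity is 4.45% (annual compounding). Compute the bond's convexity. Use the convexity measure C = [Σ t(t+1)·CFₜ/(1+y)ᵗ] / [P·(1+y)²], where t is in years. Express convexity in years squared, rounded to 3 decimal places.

37.654

With y = 0.0445:
  t   CF        PV=CF/(1+0.0445)^t    t·PV        t(t+1)·PV
  1       100.00        95.7396        95.7396         191.4792
  2       100.00        91.6607       183.3214         549.9641
  3       100.00        87.7556       263.2667       1,053.0668
  4       100.00        84.0168       336.0673       1,680.3363
  5       100.00        80.4374       402.1868       2,413.1206
  6       100.00        77.0104       462.0624       3,234.4365
  7     1,100.00       811.0238     5,677.1663      45,417.3303
  Σ                  1,327.6442     7,419.8103      54,539.7338
P = 1,327.6442.
Convexity = Σ t(t+1)·PV / [P·(1+y)²] = 54,539.7338 / (1,327.6442 × 1.090980) = 37.65429.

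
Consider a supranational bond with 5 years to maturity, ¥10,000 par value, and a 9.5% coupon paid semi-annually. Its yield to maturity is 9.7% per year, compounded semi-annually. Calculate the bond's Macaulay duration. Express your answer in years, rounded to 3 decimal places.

4.090 years

Periodic yield y = 0.0485. Discount each cash flow and weight by its period:
  t   CF        PV=CF/(1+0.0485)^t    t·PV
  1       475.00       453.0281       453.0281
  2       475.00       432.0726       864.1452
  3       475.00       412.0864     1,236.2593
  4       475.00       393.0247     1,572.0989
  5       475.00       374.8448     1,874.2238
  6       475.00       357.5057     2,145.0343
  7       475.00       340.9687     2,386.7812
  8       475.00       325.1967     2,601.5736
  9       475.00       310.1542     2,791.3880
  10   10,475.00     6,523.3350    65,233.3503
  Σ                  9,922.2171    81,157.8827
Price P = Σ PV = 9,922.2171.
Macaulay duration = Σ(t·PV) / P = 81,157.8827 / 9,922.2171 = 8.17941 half-year periods.
In years: 8.17941 / 2 = 4.08971 years.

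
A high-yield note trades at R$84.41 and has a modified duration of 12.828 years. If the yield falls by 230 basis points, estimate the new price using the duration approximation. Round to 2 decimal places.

Duration approximation: ΔP/P ≈ -D_mod · Δy = -12.828 × (-0.023) = +0.295044.
New price ≈ 84.41 × (1 + 0.295044) = 109.31466404.

R$109.31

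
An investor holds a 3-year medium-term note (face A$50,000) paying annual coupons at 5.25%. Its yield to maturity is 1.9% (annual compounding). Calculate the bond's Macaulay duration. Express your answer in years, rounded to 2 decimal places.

Periodic yield y = 0.019. Discount each cash flow and weight by its year:
  t   CF        PV=CF/(1+0.019)^t    t·PV
  1     2,625.00     2,576.0550     2,576.0550
  2     2,625.00     2,528.0225     5,056.0451
  3    52,625.00    49,735.8514   149,207.5542
  Σ                 54,839.9289   156,839.6542
Price P = Σ PV = 54,839.9289.
Macaulay duration = Σ(t·PV) / P = 156,839.6542 / 54,839.9289 = 2.85995 years.

2.86 years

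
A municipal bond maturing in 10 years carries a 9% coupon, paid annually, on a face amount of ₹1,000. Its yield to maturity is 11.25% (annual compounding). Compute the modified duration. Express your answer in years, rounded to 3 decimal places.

6.079 years

Periodic yield y = 0.1125. First find Macaulay duration:
  t   CF        PV=CF/(1+0.1125)^t    t·PV
  1        90.00        80.8989        80.8989
  2        90.00        72.7181       145.4362
  3        90.00        65.3646       196.0937
  4        90.00        58.7547       235.0187
  5        90.00        52.8132       264.0660
  6        90.00        47.4725       284.8352
  7        90.00        42.6719       298.7036
  8        90.00        38.3568       306.8544
  9        90.00        34.4780       310.3022
  10    1,090.00       375.3413     3,753.4125
  Σ                    868.8700     5,875.6213
P = 868.8700; Macaulay duration = 5,875.6213 / 868.8700 = 6.76237 years.
Modified duration = D_Mac / (1 + y) = 6.76237 / 1.1125 = 6.07854 years.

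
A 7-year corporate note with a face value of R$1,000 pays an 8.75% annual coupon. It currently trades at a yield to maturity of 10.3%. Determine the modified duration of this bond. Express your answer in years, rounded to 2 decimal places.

Periodic yield y = 0.103. First find Macaulay duration:
  t   CF        PV=CF/(1+0.103)^t    t·PV
  1        87.50        79.3291        79.3291
  2        87.50        71.9212       143.8424
  3        87.50        65.2051       195.6153
  4        87.50        59.1161       236.4645
  5        87.50        53.5958       267.9788
  6        87.50        48.5909       291.5454
  7     1,087.50       547.5209     3,832.6461
  Σ                    925.2791     5,047.4217
P = 925.2791; Macaulay duration = 5,047.4217 / 925.2791 = 5.45503 years.
Modified duration = D_Mac / (1 + y) = 5.45503 / 1.103 = 4.94563 years.

4.95 years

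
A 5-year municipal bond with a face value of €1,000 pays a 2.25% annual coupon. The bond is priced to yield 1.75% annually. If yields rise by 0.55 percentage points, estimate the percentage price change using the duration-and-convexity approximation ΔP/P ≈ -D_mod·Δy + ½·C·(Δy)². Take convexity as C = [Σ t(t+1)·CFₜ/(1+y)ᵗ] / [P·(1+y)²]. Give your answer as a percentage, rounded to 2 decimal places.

-2.55%

With y = 0.0175:
  t   CF        PV=CF/(1+0.0175)^t    t·PV        t(t+1)·PV
  1        22.50        22.1130        22.1130          44.2260
  2        22.50        21.7327        43.4654         130.3962
  3        22.50        21.3589        64.0768         256.3070
  4        22.50        20.9916        83.9663         419.8313
  5     1,022.50       937.5431     4,687.7153      28,126.2920
  Σ                  1,023.7393     4,901.3368      28,977.0526
P = 1,023.7393; D_Mac = 4.78768 yrs; D_mod = 4.70534 yrs; C = 27.33984.
Duration effect: -4.70534 × (+0.0055) = -0.025879
Convexity effect: 0.5 × 27.33984 × (0.0055)² = +0.0004135
ΔP/P ≈ -0.025879 + 0.0004135 = -0.025466 = -2.5466%.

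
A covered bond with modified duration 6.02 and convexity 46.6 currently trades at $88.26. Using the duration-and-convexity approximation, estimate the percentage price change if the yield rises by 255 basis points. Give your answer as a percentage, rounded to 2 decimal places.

-13.84%

Duration effect: -D_mod·Δy = -6.02 × (+0.0255) = -0.153510
Convexity effect: ½·C·(Δy)² = 0.5 × 46.6 × (0.0255)² = +0.015150825
ΔP/P ≈ -0.153510 + 0.015150825 = -0.138359175
= -13.8359175%.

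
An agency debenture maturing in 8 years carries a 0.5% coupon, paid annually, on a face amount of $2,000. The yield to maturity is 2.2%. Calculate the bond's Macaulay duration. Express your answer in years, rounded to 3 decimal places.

Periodic yield y = 0.022. Discount each cash flow and weight by its year:
  t   CF        PV=CF/(1+0.022)^t    t·PV
  1        10.00         9.7847         9.7847
  2        10.00         9.5741        19.1482
  3        10.00         9.3680        28.1040
  4        10.00         9.1663        36.6654
  5        10.00         8.9690        44.8452
  6        10.00         8.7760        52.6558
  7        10.00         8.5870        60.1093
  8     2,010.00     1,688.8415    13,510.7320
  Σ                  1,753.0667    13,762.0446
Price P = Σ PV = 1,753.0667.
Macaulay duration = Σ(t·PV) / P = 13,762.0446 / 1,753.0667 = 7.85027 years.

7.850 years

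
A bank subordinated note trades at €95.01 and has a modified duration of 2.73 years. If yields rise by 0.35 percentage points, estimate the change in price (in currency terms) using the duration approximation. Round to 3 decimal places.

Duration approximation: ΔP/P ≈ -D_mod · Δy = -2.73 × (+0.0035) = -0.009555.
ΔP ≈ 95.01 × (-0.009555) = -0.90782055.

-€0.908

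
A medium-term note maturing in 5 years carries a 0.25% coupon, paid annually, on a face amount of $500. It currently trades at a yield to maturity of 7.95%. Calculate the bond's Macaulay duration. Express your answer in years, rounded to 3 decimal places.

4.969 years

Periodic yield y = 0.0795. Discount each cash flow and weight by its year:
  t   CF        PV=CF/(1+0.0795)^t    t·PV
  1         1.25         1.1579         1.1579
  2         1.25         1.0727         2.1453
  3         1.25         0.9937         2.9810
  4         1.25         0.9205         3.6820
  5       501.25       341.9331     1,709.6655
  Σ                    346.0779     1,719.6318
Price P = Σ PV = 346.0779.
Macaulay duration = Σ(t·PV) / P = 1,719.6318 / 346.0779 = 4.96892 years.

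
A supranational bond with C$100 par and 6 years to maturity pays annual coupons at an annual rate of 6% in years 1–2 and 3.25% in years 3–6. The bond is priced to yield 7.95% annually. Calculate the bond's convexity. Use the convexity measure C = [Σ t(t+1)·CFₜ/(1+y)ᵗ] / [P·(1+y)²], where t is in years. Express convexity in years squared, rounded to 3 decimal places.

With y = 0.0795:
  t   CF        PV=CF/(1+0.0795)^t    t·PV        t(t+1)·PV
  1         6.00         5.5581         5.5581          11.1163
  2         6.00         5.1488        10.2976          30.8928
  3         3.25         2.5835         7.7506          31.0025
  4         3.25         2.3933         9.5731          47.8655
  5         3.25         2.2170        11.0851          66.5107
  6       103.25        65.2460       391.4763       2,740.3338
  Σ                     83.1468       435.7408       2,927.7216
P = 83.1468.
Convexity = Σ t(t+1)·PV / [P·(1+y)²] = 2,927.7216 / (83.1468 × 1.165320) = 30.21613.

30.216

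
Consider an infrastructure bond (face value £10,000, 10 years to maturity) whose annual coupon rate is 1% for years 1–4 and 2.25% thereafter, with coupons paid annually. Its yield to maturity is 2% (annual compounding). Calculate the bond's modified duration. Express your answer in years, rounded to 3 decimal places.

9.216 years

Periodic yield y = 0.02. First find Macaulay duration:
  t   CF        PV=CF/(1+0.02)^t    t·PV
  1       100.00        98.0392        98.0392
  2       100.00        96.1169       192.2338
  3       100.00        94.2322       282.6967
  4       100.00        92.3845       369.5382
  5       225.00       203.7894     1,018.9472
  6       225.00       199.7936     1,198.7614
  7       225.00       195.8760     1,371.1323
  8       225.00       192.0353     1,536.2827
  9       225.00       188.2699     1,694.4294
  10   10,225.00     8,388.0614    83,880.6137
  Σ                  9,748.5985    91,642.6744
P = 9,748.5985; Macaulay duration = 91,642.6744 / 9,748.5985 = 9.40060 years.
Modified duration = D_Mac / (1 + y) = 9.40060 / 1.02 = 9.21627 years.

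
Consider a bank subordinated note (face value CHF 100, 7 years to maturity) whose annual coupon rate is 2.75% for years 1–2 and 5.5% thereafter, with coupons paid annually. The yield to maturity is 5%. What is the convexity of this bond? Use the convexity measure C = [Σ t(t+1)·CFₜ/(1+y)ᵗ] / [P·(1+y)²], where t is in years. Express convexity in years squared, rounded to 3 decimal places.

43.302

With y = 0.05:
  t   CF        PV=CF/(1+0.05)^t    t·PV        t(t+1)·PV
  1         2.75         2.6190         2.6190           5.2381
  2         2.75         2.4943         4.9887          14.9660
  3         5.50         4.7511        14.2533          57.0133
  4         5.50         4.5249        18.0995          90.4973
  5         5.50         4.3094        21.5470         129.2818
  6         5.50         4.1042        24.6251         172.3758
  7       105.50        74.9769       524.8382       4,198.7053
  Σ                     97.7798       610.9707       4,668.0775
P = 97.7798.
Convexity = Σ t(t+1)·PV / [P·(1+y)²] = 4,668.0775 / (97.7798 × 1.102500) = 43.30223.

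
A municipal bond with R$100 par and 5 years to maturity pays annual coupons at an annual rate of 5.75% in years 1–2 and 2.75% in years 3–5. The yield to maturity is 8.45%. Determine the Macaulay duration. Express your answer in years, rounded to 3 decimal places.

Periodic yield y = 0.0845. Discount each cash flow and weight by its year:
  t   CF        PV=CF/(1+0.0845)^t    t·PV
  1         5.75         5.3020         5.3020
  2         5.75         4.8889         9.7777
  3         2.75         2.1560         6.4679
  4         2.75         1.9880         7.9520
  5       102.75        68.4911       342.4554
  Σ                     82.8259       371.9550
Price P = Σ PV = 82.8259.
Macaulay duration = Σ(t·PV) / P = 371.9550 / 82.8259 = 4.49081 years.

4.491 years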